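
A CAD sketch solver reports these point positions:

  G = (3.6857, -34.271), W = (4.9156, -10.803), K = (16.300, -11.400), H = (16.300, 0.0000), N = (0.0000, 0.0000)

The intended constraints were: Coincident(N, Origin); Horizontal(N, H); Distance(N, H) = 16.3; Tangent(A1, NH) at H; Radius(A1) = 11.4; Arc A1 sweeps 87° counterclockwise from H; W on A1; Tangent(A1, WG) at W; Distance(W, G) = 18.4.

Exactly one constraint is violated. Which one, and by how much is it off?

Distance(W, G) = 18.4 — off by 5.10.

N = (0.00, 0.00) ✓; N.y = 0.00, H.y = 0.00 ✓; |NH| = 16.30 ✓; ∠(KH, HN) = 90.00° ✓; |KH| = 11.40 ✓; bearing(K→W) − bearing(K→H) = 87.00° ✓; |KW| = 11.40 ✓; ∠(KW, WG) = 90.00° ✓; |WG| = 23.50 ✗.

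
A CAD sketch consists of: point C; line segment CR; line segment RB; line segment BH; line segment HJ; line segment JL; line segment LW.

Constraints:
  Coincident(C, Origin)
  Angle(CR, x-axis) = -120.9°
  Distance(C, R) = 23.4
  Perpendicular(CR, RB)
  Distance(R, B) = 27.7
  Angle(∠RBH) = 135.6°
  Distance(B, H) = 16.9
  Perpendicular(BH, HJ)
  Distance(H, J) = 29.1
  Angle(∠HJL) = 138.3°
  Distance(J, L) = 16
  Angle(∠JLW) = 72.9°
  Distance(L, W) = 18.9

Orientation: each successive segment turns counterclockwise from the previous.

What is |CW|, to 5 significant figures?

11.220

∠HJL = 138.3° gives JL at 145.20° from the x-axis; with |JL| = 16.0, L = (8.2529, 7.0688). ∠JLW = 72.9° gives LW at -107.70° from the x-axis; with |LW| = 18.9, W = (2.5067, -10.937). Then |CW| = |W − C| = 11.220.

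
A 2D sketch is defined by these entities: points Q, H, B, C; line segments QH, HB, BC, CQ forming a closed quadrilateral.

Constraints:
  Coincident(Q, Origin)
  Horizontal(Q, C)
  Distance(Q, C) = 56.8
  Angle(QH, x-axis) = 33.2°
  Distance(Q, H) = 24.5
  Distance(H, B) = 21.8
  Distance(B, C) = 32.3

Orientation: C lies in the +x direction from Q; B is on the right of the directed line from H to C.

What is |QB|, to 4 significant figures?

26.63

Q is at the origin; Q and C share the same y with |QC| = 56.8 and C in +x, so C = (56.8, 0). QH runs at 33.2° with |QH| = 24.5, so H = (20.50, 13.42). B is determined by |HB| = 21.8 and |BC| = 32.3 together: it lies at the intersection of circle(H, 21.8) and circle(C, 32.3). With |HC| = 38.70, the foot of the radical line on HC is 12.01 from H and the perpendicular offset is √(21.8² − 12.01²) = 18.19. Taking the right-of-HC solution: B = (25.46, -7.813).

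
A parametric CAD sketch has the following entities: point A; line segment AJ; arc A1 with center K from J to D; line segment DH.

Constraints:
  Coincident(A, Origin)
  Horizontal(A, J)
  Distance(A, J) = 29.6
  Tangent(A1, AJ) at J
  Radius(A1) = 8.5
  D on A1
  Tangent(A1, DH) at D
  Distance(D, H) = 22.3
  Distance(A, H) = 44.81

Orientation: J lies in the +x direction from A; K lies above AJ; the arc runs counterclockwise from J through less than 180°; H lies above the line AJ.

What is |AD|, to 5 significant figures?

39.294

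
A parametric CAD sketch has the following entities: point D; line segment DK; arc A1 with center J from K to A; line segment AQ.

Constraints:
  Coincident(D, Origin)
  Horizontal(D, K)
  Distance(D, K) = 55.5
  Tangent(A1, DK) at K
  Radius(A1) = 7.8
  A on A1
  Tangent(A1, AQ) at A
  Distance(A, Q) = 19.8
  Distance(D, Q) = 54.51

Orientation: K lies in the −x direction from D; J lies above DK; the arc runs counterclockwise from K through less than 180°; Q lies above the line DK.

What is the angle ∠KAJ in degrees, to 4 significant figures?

45.81°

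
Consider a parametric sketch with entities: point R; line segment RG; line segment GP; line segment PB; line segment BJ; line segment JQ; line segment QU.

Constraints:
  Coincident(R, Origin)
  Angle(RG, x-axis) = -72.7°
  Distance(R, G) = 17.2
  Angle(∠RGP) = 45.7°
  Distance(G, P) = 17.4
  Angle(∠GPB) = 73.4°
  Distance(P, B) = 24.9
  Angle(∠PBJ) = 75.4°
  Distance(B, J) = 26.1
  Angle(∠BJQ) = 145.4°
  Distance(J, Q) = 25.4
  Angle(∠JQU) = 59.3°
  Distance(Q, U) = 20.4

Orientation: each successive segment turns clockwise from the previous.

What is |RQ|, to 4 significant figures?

42.66

∠PBJ = 75.4° gives BJ at -58.20° from the x-axis; with |BJ| = 26.1, J = (20.54, -12.67). ∠BJQ = 145.4° gives JQ at -92.80° from the x-axis; with |JQ| = 25.4, Q = (19.30, -38.04). Then |RQ| = |Q − R| = 42.66.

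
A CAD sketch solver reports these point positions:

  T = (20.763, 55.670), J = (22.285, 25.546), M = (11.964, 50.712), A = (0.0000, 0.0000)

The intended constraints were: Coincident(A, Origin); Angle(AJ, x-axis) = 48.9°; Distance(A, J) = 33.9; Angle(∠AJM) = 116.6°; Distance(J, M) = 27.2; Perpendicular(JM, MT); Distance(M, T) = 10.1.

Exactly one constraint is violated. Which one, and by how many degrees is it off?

Perpendicular(JM, MT) — off by 7.10°.

A = (0.00, 0.00) ✓; AJ at 48.90° ✓; |AJ| = 33.90 ✓; ∠AJM = 116.6° ✓; |JM| = 27.20 ✓; ∠(JM, MT) = 82.90° ✗; |MT| = 10.10 ✓.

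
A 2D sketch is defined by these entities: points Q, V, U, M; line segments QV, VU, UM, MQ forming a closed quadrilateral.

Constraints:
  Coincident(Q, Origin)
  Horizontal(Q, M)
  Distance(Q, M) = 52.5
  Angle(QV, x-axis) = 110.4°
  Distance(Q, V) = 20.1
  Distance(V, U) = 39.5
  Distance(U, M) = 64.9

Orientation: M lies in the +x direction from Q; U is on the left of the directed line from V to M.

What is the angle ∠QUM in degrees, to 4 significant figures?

51.38°

Checks: |VU| = 39.50 ✓; |UM| = 64.90 ✓.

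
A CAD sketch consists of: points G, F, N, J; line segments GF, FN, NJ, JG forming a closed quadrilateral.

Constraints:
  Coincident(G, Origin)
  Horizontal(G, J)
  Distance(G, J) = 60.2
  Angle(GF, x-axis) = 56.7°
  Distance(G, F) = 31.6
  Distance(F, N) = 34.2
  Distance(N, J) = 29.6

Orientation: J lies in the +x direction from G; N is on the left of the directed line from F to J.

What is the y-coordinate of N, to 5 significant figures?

28.292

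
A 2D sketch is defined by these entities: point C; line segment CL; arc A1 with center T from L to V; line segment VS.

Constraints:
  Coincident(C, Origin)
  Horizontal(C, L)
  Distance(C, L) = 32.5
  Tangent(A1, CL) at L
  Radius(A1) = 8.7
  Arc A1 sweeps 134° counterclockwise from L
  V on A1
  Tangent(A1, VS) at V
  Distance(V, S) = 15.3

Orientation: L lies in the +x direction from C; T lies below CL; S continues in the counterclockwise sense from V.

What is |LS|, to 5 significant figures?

26.118

C is at the origin; CL is horizontal with |CL| = 32.5 and L on the +x side, so L = (32.500, 0.0000). Since A1 is tangent to CL there, TL ⟂ CL, so T = L + (0, -8.7) = (32.500, -8.7000). On A1, L sits at bearing 90° from T; a 134° counterclockwise sweep puts V at bearing 224°, so V = T + 8.7·(cos 224°, sin 224°) = (26.242, -14.744). A1 meets VS tangentially, so TV is at right angles to VS, so VS runs along (−sin 224°, cos 224°); with |VS| = 15.3, S = (36.870, -25.749). Then |LS| = |S − L| = 26.118.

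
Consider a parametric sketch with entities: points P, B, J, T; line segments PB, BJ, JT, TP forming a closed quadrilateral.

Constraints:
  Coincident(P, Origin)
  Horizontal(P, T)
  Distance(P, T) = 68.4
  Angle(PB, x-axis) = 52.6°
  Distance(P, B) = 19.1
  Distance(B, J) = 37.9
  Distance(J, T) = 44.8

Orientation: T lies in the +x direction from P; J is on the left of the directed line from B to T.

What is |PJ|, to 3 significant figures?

56.4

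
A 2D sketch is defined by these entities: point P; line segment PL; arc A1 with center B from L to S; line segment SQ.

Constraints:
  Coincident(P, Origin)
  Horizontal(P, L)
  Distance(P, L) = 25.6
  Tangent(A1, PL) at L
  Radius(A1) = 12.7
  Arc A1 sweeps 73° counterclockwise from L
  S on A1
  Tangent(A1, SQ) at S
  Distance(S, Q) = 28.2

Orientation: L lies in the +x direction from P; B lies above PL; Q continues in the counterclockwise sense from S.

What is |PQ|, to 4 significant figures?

58.38

On A1, L sits at bearing -90° from B; a 73° counterclockwise sweep puts S at bearing -17°, so S = B + 12.7·(cos -17°, sin -17°) = (37.75, 8.987). A1 meets SQ tangentially, so BS is at right angles to SQ, so SQ runs along (−sin -17°, cos -17°); with |SQ| = 28.2, Q = (45.99, 35.95). Then |PQ| = |Q − P| = 58.38.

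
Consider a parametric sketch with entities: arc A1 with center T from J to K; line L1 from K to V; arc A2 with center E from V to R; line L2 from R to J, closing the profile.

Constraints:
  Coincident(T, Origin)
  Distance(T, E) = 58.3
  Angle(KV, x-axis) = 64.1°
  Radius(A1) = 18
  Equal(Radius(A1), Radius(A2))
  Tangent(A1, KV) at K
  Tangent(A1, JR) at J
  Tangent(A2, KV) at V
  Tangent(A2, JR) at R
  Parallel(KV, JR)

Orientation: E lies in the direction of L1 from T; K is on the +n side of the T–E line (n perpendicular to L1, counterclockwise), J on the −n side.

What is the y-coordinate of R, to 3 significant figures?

44.6

Tangency of A1 to both parallel lines with radius 18.0 puts K and J at T ± 18.0·n: K = (-16.2, 7.86), J = (16.2, -7.86). Equal radii place V and R the same way about E: V = E + 18.0·n = (9.27, 60.3), R = E − 18.0·n = (41.7, 44.6). So R.y = 44.6.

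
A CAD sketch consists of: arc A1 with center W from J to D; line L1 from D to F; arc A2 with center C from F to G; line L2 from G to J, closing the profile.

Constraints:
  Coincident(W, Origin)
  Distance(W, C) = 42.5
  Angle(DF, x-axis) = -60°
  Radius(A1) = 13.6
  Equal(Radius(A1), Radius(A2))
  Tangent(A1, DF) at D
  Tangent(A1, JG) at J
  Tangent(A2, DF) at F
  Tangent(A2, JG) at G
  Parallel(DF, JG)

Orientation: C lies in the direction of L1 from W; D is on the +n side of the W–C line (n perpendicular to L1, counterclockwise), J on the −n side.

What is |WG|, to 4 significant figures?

44.62

The slot axis is L1's direction at -60.0°, so u = (cos -60.0°, sin -60.0°) = (0.5000, -0.8660) and n = (−sin -60.0°, cos -60.0°) = (0.8660, 0.5000). W is at the origin and C lies 42.5 along u from W, so C = 42.5·u = (21.25, -36.81). Tangency of A1 to both parallel lines with radius 13.6 puts D and J at W ± 13.6·n: D = (11.78, 6.800), J = (-11.78, -6.800). Equal radii place F and G the same way about C: F = C + 13.6·n = (33.03, -30.01), G = C − 13.6·n = (9.472, -43.61). Then |WG| = |G − W| = 44.62.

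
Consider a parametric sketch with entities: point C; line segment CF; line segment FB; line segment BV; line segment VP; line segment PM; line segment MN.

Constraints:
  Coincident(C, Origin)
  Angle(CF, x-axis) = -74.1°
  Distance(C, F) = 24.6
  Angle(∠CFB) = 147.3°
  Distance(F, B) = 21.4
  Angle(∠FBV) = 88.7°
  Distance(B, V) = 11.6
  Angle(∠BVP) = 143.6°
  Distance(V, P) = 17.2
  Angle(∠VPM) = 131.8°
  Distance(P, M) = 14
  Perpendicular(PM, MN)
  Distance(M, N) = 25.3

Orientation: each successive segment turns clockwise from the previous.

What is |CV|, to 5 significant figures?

41.872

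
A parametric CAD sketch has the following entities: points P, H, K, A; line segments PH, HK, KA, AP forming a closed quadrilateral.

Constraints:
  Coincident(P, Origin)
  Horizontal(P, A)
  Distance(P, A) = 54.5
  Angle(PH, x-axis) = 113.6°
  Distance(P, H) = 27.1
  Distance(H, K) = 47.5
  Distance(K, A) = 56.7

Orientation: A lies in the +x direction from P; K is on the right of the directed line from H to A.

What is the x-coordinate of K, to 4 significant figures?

1.812

P is at the origin; PA is horizontal with |PA| = 54.5 and A in +x, so A = (54.5, 0). PH runs at 113.6° with |PH| = 27.1, so H = (-10.85, 24.83). K is determined by |HK| = 47.5 and |KA| = 56.7 together: it lies at the intersection of circle(H, 47.5) and circle(A, 56.7). With |HA| = 69.91, the foot of the radical line on HA is 28.10 from H and the perpendicular offset is √(47.5² − 28.10²) = 38.30. Taking the right-of-HA solution: K = (1.812, -20.95).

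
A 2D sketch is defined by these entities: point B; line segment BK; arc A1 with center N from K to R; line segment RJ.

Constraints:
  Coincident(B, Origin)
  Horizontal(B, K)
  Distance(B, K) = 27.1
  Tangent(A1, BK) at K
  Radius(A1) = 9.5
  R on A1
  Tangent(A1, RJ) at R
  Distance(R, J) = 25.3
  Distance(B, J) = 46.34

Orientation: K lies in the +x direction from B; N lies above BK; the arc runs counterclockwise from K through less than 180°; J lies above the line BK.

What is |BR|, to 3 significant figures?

38.2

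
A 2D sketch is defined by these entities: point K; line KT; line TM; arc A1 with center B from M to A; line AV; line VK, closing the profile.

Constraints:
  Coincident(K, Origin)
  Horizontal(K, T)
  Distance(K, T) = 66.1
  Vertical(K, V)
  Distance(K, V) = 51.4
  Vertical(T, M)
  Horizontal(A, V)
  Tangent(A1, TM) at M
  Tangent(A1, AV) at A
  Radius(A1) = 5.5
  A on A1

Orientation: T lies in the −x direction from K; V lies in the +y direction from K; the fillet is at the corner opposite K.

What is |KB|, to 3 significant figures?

76.0

K is at the origin; KT is horizontal with |KT| = 66.1 and T on the −x side, so T = (-66.1, 0.00). KV is vertical with |KV| = 51.4 and V on the +y side, so V = (0.00, 51.4). The virtual corner opposite K is at (-66.1, 51.4). The tangent condition forces BM to be normal to TM and since A1 is tangent to AV there, BA ⟂ AV, with radius 5.5, so the center B sits 5.5 in from both sides at B = (-60.6, 45.9). Then |KB| = |B − K| = 76.0.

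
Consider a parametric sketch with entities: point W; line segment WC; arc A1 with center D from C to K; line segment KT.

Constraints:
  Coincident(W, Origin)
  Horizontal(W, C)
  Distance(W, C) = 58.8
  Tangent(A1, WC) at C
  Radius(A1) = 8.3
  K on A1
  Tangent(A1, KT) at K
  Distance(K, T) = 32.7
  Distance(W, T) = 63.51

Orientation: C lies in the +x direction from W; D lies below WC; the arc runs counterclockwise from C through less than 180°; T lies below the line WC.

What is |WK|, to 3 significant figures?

51.1

W is at the origin; W and C share the same y with |WC| = 58.8 and C on the +x side, so C = (58.8, 0.00). Since A1 is tangent to WC there, DC ⟂ WC, so D = C + (0, -8.3) = (58.8, -8.30). Since DK ⟂ KT (tangency), |DT| = √(8.3² + 32.7²) = 33.7 regardless of where K sits on A1. So T lies on both circle(W, 63.51) and circle(D, 33.7); the below-WC intersection is T = (48.9, -40.5). K is the foot of the tangent from T: K = (50.5, -7.89).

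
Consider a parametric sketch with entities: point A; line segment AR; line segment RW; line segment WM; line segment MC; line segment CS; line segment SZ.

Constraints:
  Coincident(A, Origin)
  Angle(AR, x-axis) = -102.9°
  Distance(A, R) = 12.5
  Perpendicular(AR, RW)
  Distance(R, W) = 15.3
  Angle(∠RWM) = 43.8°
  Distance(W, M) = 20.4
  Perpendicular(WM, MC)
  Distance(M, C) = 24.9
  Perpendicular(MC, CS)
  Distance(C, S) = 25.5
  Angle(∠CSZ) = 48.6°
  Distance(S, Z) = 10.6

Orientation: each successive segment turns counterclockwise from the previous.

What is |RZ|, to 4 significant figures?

11.13

MC is perpendicular to CS, so CS runs at -56.70°; with |CS| = 25.5, S = (-5.888, -33.53). ∠CSZ = 48.6° gives SZ at 74.70° from the x-axis; with |SZ| = 10.6, Z = (-3.091, -23.31). Then |RZ| = |Z − R| = 11.13.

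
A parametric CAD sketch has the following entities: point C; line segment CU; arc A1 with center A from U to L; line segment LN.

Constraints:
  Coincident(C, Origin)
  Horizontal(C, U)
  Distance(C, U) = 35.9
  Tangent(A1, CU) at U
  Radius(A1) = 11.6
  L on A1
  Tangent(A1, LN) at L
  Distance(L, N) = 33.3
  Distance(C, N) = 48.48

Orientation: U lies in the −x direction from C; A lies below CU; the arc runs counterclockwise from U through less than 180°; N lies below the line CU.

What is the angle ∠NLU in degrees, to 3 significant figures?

113°

Checks: |AL| = 11.60 ✓; ∠(AL, LN) = 90.00° ✓; |LN| = 33.30 ✓; |CN| = 48.48 ✓.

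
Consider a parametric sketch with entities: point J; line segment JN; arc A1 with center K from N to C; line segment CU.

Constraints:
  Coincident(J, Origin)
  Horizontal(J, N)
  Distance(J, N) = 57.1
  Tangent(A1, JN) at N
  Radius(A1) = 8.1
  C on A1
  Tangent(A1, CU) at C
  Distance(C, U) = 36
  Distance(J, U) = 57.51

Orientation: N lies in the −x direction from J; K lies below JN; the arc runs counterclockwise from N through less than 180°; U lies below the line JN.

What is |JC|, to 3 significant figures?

64.7

Checks: J = (0.00, 0.00) ✓; |KC| = 8.100 ✓; ∠(KC, CU) = 90.00° ✓; |CU| = 36.00 ✓; |JU| = 57.51 ✓.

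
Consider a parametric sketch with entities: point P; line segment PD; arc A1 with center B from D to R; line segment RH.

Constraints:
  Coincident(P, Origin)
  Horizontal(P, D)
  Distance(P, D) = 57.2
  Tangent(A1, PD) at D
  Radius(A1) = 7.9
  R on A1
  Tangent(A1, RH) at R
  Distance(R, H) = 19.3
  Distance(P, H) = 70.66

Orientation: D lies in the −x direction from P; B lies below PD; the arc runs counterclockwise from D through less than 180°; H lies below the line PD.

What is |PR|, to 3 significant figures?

65.6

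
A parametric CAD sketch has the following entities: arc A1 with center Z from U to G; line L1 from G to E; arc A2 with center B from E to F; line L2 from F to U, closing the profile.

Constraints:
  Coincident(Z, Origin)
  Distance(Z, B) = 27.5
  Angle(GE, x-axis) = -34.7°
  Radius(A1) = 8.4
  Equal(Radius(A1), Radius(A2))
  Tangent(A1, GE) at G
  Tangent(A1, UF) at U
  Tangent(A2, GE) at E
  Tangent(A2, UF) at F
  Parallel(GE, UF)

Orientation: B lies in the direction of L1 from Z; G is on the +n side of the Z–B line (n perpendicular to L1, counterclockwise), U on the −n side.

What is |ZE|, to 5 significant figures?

28.754

Tangency of A1 to both parallel lines with radius 8.4 puts G and U at Z ± 8.4·n: G = (4.7819, 6.9060), U = (-4.7819, -6.9060). Equal radii place E and F the same way about B: E = B + 8.4·n = (27.391, -8.7492), F = B − 8.4·n = (17.827, -22.561). Then |ZE| = |E − Z| = 28.754.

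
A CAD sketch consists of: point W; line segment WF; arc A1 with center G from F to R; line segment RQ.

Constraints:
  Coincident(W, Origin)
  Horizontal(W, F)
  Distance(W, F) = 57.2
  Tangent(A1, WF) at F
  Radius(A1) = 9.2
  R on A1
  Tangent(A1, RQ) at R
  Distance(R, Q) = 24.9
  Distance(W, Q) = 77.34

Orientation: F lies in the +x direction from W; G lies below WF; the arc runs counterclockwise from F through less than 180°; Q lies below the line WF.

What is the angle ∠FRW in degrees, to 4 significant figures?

92.55°

Checks: |GF| = 9.200 ✓; |GR| = 9.200 ✓; ∠(GR, RQ) = 90.00° ✓; |RQ| = 24.90 ✓; |WQ| = 77.34 ✓.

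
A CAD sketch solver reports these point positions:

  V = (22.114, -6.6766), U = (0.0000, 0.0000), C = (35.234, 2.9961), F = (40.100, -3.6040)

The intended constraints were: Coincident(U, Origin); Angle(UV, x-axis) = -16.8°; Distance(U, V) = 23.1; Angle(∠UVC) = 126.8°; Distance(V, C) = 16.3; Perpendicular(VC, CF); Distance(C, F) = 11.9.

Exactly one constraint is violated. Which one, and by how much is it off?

Distance(C, F) = 11.9 — off by 3.70.

U = (0.00, 0.00) ✓; UV at -16.80° ✓; |UV| = 23.10 ✓; ∠UVC = 126.8° ✓; |VC| = 16.30 ✓; ∠(VC, CF) = 90.00° ✓; |CF| = 8.200 ✗.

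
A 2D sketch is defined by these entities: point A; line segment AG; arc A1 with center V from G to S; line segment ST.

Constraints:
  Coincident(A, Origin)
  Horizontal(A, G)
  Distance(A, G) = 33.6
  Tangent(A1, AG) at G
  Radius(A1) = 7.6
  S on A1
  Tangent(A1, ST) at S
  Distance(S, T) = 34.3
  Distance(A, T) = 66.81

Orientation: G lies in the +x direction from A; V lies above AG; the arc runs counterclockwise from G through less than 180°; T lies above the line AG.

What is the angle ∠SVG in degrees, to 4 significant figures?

57.69°

Checks: ∠(VG, GA) = 90.00° ✓; |VS| = 7.600 ✓; ∠(VS, ST) = 90.00° ✓; |ST| = 34.30 ✓; |AT| = 66.81 ✓.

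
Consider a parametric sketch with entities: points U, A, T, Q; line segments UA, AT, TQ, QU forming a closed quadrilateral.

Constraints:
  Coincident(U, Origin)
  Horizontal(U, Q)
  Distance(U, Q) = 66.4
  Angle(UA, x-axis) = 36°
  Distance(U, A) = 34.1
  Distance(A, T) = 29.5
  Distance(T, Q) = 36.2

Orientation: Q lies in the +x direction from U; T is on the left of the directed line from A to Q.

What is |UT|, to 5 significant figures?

63.445

Checks: |AT| = 29.50 ✓; |TQ| = 36.20 ✓.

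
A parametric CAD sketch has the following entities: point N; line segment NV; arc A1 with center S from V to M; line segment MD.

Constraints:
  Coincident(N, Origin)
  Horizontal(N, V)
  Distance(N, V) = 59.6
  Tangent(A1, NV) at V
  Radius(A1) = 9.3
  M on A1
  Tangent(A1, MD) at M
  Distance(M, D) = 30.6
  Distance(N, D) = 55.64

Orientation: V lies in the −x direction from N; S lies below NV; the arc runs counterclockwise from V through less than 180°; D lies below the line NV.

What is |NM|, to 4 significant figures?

67.63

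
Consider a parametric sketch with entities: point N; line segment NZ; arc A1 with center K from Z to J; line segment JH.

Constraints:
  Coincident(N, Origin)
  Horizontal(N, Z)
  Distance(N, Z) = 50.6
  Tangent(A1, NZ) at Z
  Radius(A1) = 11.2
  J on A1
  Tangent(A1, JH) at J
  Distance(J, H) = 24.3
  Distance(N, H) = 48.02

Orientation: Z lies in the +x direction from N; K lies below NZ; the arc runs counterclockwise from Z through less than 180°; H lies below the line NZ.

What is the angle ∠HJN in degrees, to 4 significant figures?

91.88°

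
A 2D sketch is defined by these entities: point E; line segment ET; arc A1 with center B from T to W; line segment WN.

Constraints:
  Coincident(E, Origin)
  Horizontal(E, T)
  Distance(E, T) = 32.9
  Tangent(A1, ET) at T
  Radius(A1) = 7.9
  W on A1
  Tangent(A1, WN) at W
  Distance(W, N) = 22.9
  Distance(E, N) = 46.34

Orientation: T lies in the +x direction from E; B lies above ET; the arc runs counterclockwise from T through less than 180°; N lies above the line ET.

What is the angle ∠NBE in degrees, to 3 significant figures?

105°

Checks: |BW| = 7.900 ✓; ∠(BW, WN) = 90.00° ✓; |WN| = 22.90 ✓; |EN| = 46.34 ✓.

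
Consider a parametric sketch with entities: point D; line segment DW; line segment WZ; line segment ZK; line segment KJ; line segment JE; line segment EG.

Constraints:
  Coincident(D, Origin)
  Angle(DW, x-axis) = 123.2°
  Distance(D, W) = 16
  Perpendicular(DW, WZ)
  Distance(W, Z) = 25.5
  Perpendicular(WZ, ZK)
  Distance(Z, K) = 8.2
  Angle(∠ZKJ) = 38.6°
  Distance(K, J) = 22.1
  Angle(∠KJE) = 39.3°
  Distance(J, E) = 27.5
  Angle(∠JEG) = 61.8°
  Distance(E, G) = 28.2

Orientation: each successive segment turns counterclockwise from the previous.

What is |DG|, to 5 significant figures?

20.480

D is at the origin; DW runs at 123.2° with length 16.0, so W = (-8.7610, 13.388). The perpendicularity gives WZ at right angles to DW, so WZ runs at -146.80°; with |WZ| = 25.5, Z = (-30.099, -0.57463). WZ is perpendicular to ZK, so ZK runs at -56.800°; with |ZK| = 8.2, K = (-25.608, -7.4361). ∠ZKJ = 38.6° gives KJ at 84.600° from the x-axis; with |KJ| = 22.1, J = (-23.529, 14.566). ∠KJE = 39.3° gives JE at -134.70° from the x-axis; with |JE| = 27.5, E = (-42.872, -4.9812). ∠JEG = 61.8° gives EG at -16.500° from the x-axis; with |EG| = 28.2, G = (-15.833, -12.990). Then |DG| = |G − D| = 20.480.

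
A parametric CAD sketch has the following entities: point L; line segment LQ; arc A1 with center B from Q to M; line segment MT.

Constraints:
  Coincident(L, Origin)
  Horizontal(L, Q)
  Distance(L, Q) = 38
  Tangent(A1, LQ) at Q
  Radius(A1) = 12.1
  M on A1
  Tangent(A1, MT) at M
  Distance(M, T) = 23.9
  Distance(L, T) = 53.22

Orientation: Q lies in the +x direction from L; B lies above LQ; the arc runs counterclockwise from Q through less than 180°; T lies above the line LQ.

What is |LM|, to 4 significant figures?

51.75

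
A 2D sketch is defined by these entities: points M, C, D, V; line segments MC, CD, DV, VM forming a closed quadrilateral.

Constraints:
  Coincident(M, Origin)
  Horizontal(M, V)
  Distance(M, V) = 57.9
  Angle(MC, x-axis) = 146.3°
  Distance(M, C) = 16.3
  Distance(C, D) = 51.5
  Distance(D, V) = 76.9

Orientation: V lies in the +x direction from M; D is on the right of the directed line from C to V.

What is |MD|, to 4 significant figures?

42.48

M is at the origin; M and V share the same y with |MV| = 57.9 and V in +x, so V = (57.9, 0). MC runs at 146.3° with |MC| = 16.3, so C = (-13.56, 9.044). D is determined by |CD| = 51.5 and |DV| = 76.9 together: it lies at the intersection of circle(C, 51.5) and circle(V, 76.9). With |CV| = 72.03, the foot of the radical line on CV is 13.38 from C and the perpendicular offset is √(51.5² − 13.38²) = 49.73. Taking the right-of-CV solution: D = (-6.534, -41.97).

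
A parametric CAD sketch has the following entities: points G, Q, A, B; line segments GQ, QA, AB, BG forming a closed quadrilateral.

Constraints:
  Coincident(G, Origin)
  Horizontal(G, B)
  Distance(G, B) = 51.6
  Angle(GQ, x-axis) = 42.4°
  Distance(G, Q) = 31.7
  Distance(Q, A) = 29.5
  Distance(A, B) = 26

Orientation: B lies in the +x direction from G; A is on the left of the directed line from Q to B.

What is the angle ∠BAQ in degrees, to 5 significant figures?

78.927°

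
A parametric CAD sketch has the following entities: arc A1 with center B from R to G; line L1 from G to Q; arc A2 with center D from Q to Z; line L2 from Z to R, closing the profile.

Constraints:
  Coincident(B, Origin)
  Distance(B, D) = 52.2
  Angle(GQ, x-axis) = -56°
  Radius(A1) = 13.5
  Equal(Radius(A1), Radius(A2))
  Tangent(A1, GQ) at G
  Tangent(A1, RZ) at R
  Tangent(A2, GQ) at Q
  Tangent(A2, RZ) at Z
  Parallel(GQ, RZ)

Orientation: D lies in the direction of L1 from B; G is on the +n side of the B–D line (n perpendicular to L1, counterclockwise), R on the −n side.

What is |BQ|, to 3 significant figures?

53.9

Tangency of A1 to both parallel lines with radius 13.5 puts G and R at B ± 13.5·n: G = (11.2, 7.55), R = (-11.2, -7.55). Equal radii place Q and Z the same way about D: Q = D + 13.5·n = (40.4, -35.7), Z = D − 13.5·n = (18.0, -50.8). Then |BQ| = |Q − B| = 53.9.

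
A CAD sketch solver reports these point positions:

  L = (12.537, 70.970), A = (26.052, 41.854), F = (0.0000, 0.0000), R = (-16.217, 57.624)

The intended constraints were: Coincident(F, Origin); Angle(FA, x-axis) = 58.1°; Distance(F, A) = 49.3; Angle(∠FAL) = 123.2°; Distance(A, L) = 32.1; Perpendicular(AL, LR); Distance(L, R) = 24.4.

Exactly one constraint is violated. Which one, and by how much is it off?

Distance(L, R) = 24.4 — off by 7.30.

F = (0.00, 0.00) ✓; FA at 58.10° ✓; |FA| = 49.30 ✓; ∠FAL = 123.2° ✓; |AL| = 32.10 ✓; ∠(AL, LR) = 90.00° ✓; |LR| = 31.70 ✗.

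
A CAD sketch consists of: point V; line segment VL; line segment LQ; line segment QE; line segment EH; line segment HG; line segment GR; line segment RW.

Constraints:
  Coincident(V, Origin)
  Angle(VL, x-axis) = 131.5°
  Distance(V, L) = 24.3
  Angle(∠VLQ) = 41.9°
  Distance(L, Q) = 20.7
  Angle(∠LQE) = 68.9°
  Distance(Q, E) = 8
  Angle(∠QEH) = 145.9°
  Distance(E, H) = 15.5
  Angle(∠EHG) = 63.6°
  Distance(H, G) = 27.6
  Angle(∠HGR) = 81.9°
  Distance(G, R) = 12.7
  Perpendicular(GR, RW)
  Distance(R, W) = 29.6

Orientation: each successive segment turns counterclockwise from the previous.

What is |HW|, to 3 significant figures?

9.10

V is at the origin; VL runs at 131.5° with length 24.3, so L = (-16.1, 18.2). ∠VLQ = 41.9° gives LQ at -90.4° from the x-axis; with |LQ| = 20.7, Q = (-16.2, -2.50). ∠LQE = 68.9° gives QE at 20.7° from the x-axis; with |QE| = 8.0, E = (-8.76, 0.328). ∠QEH = 145.9° gives EH at 54.8° from the x-axis; with |EH| = 15.5, H = (0.172, 13.0). ∠EHG = 63.6° gives HG at 171° from the x-axis; with |HG| = 27.6, G = (-27.1, 17.2). ∠HGR = 81.9° gives GR at -90.7° from the x-axis; with |GR| = 12.7, R = (-27.3, 4.52). GR is perpendicular to RW, so RW runs at -0.700°; with |RW| = 29.6, W = (2.34, 4.16). Then |HW| = |W − H| = 9.10.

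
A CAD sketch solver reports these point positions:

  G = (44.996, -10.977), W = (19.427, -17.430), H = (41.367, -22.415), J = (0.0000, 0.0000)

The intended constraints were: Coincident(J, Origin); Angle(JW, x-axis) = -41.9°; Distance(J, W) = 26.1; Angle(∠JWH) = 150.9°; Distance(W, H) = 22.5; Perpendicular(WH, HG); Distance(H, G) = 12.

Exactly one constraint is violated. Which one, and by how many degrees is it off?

Perpendicular(WH, HG) — off by 4.80°.

J = (0.00, 0.00) ✓; JW at -41.90° ✓; |JW| = 26.10 ✓; ∠JWH = 150.9° ✓; |WH| = 22.50 ✓; ∠(WH, HG) = 85.20° ✗; |HG| = 12.00 ✓.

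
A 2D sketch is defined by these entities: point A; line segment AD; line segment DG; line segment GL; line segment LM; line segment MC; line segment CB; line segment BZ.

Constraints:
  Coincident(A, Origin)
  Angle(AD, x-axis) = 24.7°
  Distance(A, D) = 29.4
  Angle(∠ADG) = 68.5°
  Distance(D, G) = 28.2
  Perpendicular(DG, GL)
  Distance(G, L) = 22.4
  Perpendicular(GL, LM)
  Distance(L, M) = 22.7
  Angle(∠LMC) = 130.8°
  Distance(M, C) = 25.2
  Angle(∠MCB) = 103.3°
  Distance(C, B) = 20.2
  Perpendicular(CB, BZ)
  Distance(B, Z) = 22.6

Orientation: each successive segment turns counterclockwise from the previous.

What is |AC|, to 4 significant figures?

32.41

A is at the origin; AD runs at 24.7° with length 29.4, so D = (26.71, 12.29). ∠ADG = 68.5° gives DG at 136.2° from the x-axis; with |DG| = 28.2, G = (6.357, 31.80). DG is perpendicular to GL, so GL runs at -133.8°; with |GL| = 22.4, L = (-9.148, 15.64). GL ⟂ LM, so LM runs at -43.80°; with |LM| = 22.7, M = (7.236, -0.07535). ∠LMC = 130.8° gives MC at 5.400° from the x-axis; with |MC| = 25.2, C = (32.32, 2.296). Then |AC| = |C − A| = 32.41.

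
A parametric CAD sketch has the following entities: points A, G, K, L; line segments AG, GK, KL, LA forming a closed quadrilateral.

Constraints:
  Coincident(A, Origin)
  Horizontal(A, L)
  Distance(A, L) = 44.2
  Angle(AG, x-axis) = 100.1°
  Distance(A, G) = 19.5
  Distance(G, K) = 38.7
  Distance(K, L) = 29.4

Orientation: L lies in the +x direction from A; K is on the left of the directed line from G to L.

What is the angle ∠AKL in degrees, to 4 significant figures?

70.71°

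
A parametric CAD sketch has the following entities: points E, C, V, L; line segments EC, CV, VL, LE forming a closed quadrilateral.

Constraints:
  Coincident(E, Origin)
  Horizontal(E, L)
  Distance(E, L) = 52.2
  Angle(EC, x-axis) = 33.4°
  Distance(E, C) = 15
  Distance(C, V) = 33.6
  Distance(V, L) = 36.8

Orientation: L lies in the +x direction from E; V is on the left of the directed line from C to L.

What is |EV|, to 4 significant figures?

48.31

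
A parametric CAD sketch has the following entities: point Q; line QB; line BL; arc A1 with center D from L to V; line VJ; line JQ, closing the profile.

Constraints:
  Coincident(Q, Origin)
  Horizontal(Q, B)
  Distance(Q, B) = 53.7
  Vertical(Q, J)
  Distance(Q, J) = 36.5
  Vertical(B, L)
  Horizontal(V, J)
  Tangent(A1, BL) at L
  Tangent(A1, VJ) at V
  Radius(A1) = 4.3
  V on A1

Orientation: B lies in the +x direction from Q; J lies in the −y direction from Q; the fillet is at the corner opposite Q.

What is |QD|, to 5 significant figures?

58.968

Q is at the origin; Q and B share the same y with |QB| = 53.7 and B on the +x side, so B = (53.700, 0.0000). Q and J share the same x with |QJ| = 36.5 and J on the −y side, so J = (0.0000, -36.500). The virtual corner opposite Q is at (53.700, -36.500). The tangent condition forces DL to be normal to BL and the tangent condition forces DV to be normal to VJ, with radius 4.3, so the center D sits 4.3 in from both sides at D = (49.400, -32.200). Then |QD| = |D − Q| = 58.968.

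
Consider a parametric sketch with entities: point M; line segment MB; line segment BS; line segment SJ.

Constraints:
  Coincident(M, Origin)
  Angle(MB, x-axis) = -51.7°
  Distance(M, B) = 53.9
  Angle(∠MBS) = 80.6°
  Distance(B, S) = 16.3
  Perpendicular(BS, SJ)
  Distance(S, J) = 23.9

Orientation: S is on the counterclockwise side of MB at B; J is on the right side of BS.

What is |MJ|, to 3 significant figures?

77.4

M is at the origin; MB runs at -51.7° with length 53.9, so B = 53.9·(cos -51.7°, sin -51.7°) = (33.4, -42.3). ∠MBS = 80.6°, so BS runs at -51.7° + (180° − 80.6°) = 47.7° from the x-axis; with |BS| = 16.3, S = B + 16.3·(cos 47.7°, sin 47.7°) = (44.4, -30.2). BS ⟂ SJ; with |SJ| = 23.9 on the right of BS, J = S + 23.9·(0.740, -0.673) = (62.1, -46.3). Then |MJ| = |J − M| = 77.4.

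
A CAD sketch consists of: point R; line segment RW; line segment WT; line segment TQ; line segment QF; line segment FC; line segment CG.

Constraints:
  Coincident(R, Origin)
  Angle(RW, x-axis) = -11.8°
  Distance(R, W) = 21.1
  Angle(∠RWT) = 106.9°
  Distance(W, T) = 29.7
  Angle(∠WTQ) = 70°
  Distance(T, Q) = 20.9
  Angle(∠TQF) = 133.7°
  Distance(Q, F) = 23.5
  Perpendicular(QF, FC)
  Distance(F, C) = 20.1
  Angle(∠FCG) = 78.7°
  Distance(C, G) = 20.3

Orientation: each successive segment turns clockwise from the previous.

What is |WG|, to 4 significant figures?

14.26

QF ⟂ FC, so FC runs at 28.80°; with |FC| = 20.1, C = (9.390, 1.753). ∠FCG = 78.7° gives CG at -72.50° from the x-axis; with |CG| = 20.3, G = (15.49, -17.61). Then |WG| = |G − W| = 14.26.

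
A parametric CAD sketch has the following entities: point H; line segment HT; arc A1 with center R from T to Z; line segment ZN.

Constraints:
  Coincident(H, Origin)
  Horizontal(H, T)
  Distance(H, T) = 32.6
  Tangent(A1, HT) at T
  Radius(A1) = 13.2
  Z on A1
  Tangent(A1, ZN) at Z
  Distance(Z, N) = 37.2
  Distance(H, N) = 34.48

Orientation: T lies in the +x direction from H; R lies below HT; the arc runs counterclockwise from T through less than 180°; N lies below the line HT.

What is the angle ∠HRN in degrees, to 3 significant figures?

54.7°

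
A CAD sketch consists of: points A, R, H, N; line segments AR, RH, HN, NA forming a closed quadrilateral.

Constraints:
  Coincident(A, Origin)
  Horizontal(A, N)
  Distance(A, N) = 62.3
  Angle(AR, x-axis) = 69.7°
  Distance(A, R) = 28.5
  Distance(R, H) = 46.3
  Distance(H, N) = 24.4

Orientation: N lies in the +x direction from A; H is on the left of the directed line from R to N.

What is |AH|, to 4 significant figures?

60.84

Checks: A.y = 0.00, N.y = 0.00 ✓; |RH| = 46.30 ✓; |HN| = 24.40 ✓.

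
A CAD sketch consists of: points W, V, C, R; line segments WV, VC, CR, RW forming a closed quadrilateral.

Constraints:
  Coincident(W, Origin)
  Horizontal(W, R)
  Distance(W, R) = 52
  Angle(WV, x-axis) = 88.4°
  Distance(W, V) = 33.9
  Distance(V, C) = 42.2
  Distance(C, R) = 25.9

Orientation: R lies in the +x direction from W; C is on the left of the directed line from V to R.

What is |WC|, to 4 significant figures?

48.25

W is at the origin; W and R share the same y with |WR| = 52.0 and R in +x, so R = (52.0, 0). WV runs at 88.4° with |WV| = 33.9, so V = (0.9465, 33.89). C is determined by |VC| = 42.2 and |CR| = 25.9 together: it lies at the intersection of circle(V, 42.2) and circle(R, 25.9). With |VR| = 61.28, the foot of the radical line on VR is 39.70 from V and the perpendicular offset is √(42.2² − 39.70²) = 14.32. Taking the left-of-VR solution: C = (41.94, 23.87).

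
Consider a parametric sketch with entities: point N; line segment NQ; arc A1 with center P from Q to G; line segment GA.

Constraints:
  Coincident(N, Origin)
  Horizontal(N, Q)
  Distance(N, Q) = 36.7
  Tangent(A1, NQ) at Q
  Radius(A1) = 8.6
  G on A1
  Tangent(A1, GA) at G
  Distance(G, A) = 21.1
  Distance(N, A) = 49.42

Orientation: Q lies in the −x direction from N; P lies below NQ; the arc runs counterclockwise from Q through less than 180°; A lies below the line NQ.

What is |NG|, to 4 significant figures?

46.27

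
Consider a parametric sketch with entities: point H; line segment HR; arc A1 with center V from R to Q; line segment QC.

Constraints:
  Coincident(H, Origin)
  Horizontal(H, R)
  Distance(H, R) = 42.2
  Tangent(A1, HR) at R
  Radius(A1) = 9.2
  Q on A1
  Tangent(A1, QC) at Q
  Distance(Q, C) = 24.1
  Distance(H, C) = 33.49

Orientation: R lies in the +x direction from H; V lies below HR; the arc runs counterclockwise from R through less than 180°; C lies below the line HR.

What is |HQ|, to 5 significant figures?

34.580

H is at the origin; HR is horizontal with |HR| = 42.2 and R on the +x side, so R = (42.200, 0.0000). Since A1 is tangent to HR there, VR ⟂ HR, so V = R + (0, -9.2) = (42.200, -9.2000). Since VQ ⟂ QC (tangency), |VC| = √(9.2² + 24.1²) = 25.796 regardless of where Q sits on A1. So C lies on both circle(H, 33.49) and circle(V, 25.796); the below-HR intersection is C = (22.003, -25.248). Q is the foot of the tangent from C: Q = (34.284, -4.5117).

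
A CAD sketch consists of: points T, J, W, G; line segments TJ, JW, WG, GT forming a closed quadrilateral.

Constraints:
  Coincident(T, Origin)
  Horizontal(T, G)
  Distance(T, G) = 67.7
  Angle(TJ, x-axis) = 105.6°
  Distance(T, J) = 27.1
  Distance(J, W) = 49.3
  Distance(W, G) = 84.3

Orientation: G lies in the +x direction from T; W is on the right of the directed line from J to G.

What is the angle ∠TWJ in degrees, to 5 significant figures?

23.348°

T is at the origin; TG is horizontal with |TG| = 67.7 and G in +x, so G = (67.7, 0). TJ runs at 105.6° with |TJ| = 27.1, so J = (-7.2877, 26.102). W is determined by |JW| = 49.3 and |WG| = 84.3 together: it lies at the intersection of circle(J, 49.3) and circle(G, 84.3). With |JG| = 79.401, the foot of the radical line on JG is 10.255 from J and the perpendicular offset is √(49.3² − 10.255²) = 48.222. Taking the right-of-JG solution: W = (-13.455, -22.811).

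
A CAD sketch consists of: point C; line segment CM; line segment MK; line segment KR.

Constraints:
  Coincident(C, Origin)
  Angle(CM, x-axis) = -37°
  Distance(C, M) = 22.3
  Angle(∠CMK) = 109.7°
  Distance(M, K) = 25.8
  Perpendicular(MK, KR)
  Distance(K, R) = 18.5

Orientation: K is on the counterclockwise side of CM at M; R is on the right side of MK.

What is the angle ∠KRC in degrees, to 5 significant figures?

40.150°

C is at the origin; CM runs at -37.0° with length 22.3, so M = 22.3·(cos -37.0°, sin -37.0°) = (17.810, -13.420). ∠CMK = 109.7°, so MK runs at -37.0° + (180° − 109.7°) = 33.300° from the x-axis; with |MK| = 25.8, K = M + 25.8·(cos 33.300°, sin 33.300°) = (39.373, 0.74431). The perpendicularity gives KR at right angles to MK; with |KR| = 18.5 on the right of MK, R = K + 18.5·(0.54902, -0.83581) = (49.530, -14.718). Then cos ∠KRC = RK·RC / (|RK||RC|), giving 40.150°.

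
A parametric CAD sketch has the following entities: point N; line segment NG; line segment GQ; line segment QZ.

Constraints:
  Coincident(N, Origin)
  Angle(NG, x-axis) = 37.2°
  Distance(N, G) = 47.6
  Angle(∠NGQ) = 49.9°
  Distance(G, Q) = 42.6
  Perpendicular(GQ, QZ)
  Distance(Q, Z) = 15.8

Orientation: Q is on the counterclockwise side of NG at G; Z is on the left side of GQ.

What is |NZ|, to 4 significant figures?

23.82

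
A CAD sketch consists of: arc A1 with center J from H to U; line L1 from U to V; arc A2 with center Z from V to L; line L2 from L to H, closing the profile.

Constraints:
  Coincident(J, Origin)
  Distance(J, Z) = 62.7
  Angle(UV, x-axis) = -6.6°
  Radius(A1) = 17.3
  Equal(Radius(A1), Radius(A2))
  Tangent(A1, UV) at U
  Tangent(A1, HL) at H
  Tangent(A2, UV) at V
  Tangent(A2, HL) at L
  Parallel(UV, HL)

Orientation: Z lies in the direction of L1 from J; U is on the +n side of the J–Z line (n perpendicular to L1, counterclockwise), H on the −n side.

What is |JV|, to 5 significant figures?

65.043

The slot axis is L1's direction at -6.6°, so u = (cos -6.6°, sin -6.6°) = (0.99337, -0.11494) and n = (−sin -6.6°, cos -6.6°) = (0.11494, 0.99337). J is at the origin and Z lies 62.7 along u from J, so Z = 62.7·u = (62.284, -7.2066). Tangency of A1 to both parallel lines with radius 17.3 puts U and H at J ± 17.3·n: U = (1.9884, 17.185), H = (-1.9884, -17.185). Equal radii place V and L the same way about Z: V = Z + 17.3·n = (64.273, 9.9788), L = Z − 17.3·n = (60.296, -24.392). Then |JV| = |V − J| = 65.043.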